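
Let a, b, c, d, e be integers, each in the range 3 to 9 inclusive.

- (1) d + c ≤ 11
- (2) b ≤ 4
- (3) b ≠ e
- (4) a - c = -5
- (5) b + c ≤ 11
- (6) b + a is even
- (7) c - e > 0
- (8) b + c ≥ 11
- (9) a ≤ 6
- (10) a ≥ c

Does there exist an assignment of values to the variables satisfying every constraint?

From constraint 2: b ≤ 4. From constraints 9 and 10: c ≤ a ≤ 6. Hence b + c ≤ 10. But constraint 8 requires b + c ≥ 11, and 11 > 10. Contradiction.

Unsatisfiable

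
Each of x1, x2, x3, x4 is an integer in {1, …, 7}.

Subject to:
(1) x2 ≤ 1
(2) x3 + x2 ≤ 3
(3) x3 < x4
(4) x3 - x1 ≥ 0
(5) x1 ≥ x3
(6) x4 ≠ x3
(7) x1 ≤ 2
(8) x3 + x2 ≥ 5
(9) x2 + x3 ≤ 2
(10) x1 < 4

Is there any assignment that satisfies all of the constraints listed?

Unsatisfiable

From constraints 5 and 7: x3 ≤ x1 ≤ 2. From constraint 1: x2 ≤ 1. Hence x3 + x2 ≤ 3. But constraint 8 requires x3 + x2 ≥ 5, and 5 > 3. Contradiction.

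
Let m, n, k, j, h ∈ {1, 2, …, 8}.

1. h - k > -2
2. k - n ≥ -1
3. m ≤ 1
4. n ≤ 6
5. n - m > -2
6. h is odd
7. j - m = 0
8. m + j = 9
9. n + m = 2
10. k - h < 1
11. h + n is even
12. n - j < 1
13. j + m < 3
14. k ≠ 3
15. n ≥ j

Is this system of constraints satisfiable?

Unsatisfiable

From constraint 3: m ≤ 1. From constraints 4 and 15: j ≤ n ≤ 6. Hence m + j ≤ 7. But constraint 8 requires m + j = 9, and 9 > 7. Contradiction.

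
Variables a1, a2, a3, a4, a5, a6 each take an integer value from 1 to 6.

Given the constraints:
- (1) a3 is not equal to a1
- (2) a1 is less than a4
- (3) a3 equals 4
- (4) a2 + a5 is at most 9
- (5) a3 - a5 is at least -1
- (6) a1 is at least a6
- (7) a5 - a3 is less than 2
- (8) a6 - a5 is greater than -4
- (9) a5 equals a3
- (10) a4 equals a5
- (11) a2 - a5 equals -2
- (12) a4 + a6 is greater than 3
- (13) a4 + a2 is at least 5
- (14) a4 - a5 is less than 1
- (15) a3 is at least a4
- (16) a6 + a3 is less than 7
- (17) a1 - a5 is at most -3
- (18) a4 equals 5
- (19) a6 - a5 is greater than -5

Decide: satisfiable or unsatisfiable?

Unsatisfiable

Constraint 18 fixes a4 = 5 and constraint 3 fixes a3 = 4. Constraints 9 and 10 give a4 = a5 = a3, so a4 = a3. But 5 ≠ 4 — contradiction.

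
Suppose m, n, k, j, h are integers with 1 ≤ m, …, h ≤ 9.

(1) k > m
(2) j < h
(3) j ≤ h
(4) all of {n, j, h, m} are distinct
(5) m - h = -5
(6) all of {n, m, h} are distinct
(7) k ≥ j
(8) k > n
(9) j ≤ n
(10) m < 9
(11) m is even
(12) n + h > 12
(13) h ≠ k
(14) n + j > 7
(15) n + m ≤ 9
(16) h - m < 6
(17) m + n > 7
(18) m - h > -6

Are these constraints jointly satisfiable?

Setting (m, n, k, j, h) = (2, 6, 9, 4, 7) satisfies everything: constraint 5: m - h = -5; constraint 12: n + h = 13, and the others follow.

Satisfiable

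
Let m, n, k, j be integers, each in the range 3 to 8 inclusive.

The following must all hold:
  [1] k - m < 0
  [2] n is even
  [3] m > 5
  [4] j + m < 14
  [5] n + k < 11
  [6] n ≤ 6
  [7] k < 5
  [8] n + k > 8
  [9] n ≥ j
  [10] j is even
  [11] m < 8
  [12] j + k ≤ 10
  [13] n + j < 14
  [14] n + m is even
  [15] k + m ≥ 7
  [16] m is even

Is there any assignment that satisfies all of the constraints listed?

Satisfiable

Try m = 6, n = 6, k = 4, j = 6.
Check constraint 1: k - m = -2; constraint 4: j + m = 12; constraint 5: n + k = 10. The remaining constraints are straightforward to verify.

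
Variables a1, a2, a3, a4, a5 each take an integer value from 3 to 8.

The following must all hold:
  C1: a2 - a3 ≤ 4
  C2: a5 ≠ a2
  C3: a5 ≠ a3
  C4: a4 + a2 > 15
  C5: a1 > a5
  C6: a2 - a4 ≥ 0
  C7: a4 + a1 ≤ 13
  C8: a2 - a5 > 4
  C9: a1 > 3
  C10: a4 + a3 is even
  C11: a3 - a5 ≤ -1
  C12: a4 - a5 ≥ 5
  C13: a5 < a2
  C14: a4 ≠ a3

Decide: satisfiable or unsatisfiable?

Constraints 1, 6, 11, and 12 give a5 − a3 ≥ 1, a3 − a2 ≥ -4, a2 − a4 ≥ 0, a4 − a5 ≥ 5.
Adding all 4 inequalities: the left sides telescope to 0, and the right sides sum to 1 + (-4) + 0 + 5 = 2. So 0 ≥ 2, which is false.

Unsatisfiable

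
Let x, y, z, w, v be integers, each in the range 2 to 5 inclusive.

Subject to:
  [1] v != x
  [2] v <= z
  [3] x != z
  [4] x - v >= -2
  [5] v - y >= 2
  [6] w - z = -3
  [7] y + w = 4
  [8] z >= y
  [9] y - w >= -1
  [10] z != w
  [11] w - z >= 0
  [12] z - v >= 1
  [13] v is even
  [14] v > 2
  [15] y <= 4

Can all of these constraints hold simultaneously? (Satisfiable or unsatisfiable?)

Constraints 5, 9, 11, and 12 give y − w ≥ -1, w − z ≥ 0, z − v ≥ 1, v − y ≥ 2.
Adding all 4 inequalities: the left sides telescope to 0, and the right sides sum to (-1) + 0 + 1 + 2 = 2. So 0 ≥ 2, which is false.

Unsatisfiable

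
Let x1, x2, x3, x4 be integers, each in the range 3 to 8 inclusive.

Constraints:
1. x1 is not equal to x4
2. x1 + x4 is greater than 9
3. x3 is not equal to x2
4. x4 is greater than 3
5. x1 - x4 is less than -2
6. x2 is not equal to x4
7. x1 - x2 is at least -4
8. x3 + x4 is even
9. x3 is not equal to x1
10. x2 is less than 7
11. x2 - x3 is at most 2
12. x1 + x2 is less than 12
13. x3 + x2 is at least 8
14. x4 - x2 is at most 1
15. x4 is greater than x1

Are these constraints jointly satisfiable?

Satisfiable

The assignment x1 = 3, x2 = 6, x3 = 5, x4 = 7 works:
  constraint 2 holds since x1 + x4 = 10.
  constraint 5 holds since x1 - x4 = -4.
  constraint 7 holds since x1 - x2 = -3.
The rest check out directly.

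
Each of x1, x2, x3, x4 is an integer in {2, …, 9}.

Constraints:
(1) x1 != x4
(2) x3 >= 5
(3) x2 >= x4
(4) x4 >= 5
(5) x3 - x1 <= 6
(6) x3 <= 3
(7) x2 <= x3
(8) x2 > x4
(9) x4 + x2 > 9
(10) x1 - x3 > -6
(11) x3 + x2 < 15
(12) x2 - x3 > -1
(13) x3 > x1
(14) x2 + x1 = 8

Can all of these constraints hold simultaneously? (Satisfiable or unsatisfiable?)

Unsatisfiable

From constraints 3 and 4: x2 ≥ x4 and x4 ≥ 5, so x2 ≥ 5. From constraints 6 and 7: x2 ≤ x3 and x3 ≤ 3, so x2 ≤ 3. But 3 < 5, so no value of x2 works.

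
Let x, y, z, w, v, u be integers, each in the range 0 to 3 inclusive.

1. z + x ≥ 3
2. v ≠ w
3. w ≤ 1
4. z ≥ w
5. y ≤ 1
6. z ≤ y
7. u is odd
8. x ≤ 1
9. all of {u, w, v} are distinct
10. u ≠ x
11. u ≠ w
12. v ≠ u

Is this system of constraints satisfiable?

Unsatisfiable

From constraints 5 and 6: z ≤ y ≤ 1. From constraint 8: x ≤ 1. Hence z + x ≤ 2. But constraint 1 requires z + x ≥ 3, and 3 > 2. Contradiction.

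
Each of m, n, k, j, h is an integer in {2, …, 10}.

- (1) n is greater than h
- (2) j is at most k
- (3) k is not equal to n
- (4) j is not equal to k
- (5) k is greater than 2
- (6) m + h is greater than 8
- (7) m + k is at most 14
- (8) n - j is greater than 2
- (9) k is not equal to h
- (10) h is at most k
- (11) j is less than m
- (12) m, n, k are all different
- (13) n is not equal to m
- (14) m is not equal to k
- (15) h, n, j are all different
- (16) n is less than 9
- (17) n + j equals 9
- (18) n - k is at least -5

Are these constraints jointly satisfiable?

Satisfiable

One satisfying assignment is m = 4, n = 7, k = 10, j = 2, h = 6.
For the less obvious constraints — constraint 6: m + h = 10; constraint 7: m + k = 14 — and the others hold by inspection.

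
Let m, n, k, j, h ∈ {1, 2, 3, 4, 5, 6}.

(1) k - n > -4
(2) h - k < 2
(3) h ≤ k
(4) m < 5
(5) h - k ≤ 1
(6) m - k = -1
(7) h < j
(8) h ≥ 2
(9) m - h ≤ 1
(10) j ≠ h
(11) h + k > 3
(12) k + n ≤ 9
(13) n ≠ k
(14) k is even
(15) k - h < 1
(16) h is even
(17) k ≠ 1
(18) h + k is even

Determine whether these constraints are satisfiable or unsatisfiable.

Satisfiable

One satisfying assignment is m = 1, n = 5, k = 2, j = 5, h = 2.
For the less obvious constraints — constraint 1: k - n = -3; constraint 2: h - k = 0 — and the others hold by inspection.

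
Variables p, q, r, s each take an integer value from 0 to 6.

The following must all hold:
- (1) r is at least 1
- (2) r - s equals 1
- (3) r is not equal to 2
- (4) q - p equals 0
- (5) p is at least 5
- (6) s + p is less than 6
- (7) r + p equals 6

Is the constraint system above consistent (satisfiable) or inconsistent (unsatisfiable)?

Satisfiable

Setting (p, q, r, s) = (5, 5, 1, 0) satisfies everything: constraint 2: r - s = 1; constraint 4: q - p = 0, and the others follow.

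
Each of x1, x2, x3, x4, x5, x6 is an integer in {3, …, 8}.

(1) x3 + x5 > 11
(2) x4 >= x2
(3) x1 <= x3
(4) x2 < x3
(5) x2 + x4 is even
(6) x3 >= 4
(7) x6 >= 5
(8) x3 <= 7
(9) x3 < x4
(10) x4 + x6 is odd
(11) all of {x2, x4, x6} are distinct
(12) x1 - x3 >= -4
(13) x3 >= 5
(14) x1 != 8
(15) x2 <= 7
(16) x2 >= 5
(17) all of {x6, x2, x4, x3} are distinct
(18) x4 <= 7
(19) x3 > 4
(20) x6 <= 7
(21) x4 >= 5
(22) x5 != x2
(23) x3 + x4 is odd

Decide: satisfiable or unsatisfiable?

Unsatisfiable

Constraints 7, 8, 13, 15, 16, 18, 20, and 21 confine each of x6, x2, x4, x3 to the 3 values {5, …, 7}.
Constraint 17 requires all 4 of them to be distinct, but only 3 values are available — impossible by the pigeonhole principle.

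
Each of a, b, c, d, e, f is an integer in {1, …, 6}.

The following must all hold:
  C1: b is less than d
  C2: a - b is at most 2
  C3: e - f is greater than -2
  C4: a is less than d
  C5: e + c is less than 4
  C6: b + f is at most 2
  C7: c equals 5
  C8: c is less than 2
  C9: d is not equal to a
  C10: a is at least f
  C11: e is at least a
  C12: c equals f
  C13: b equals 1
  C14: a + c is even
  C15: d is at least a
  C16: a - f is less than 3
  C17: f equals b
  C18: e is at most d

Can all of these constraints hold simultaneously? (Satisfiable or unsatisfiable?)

Unsatisfiable

Constraint 7 fixes c = 5 and constraint 13 fixes b = 1. Constraints 12 and 17 give c = f = b, so c = b. But 5 ≠ 1 — contradiction.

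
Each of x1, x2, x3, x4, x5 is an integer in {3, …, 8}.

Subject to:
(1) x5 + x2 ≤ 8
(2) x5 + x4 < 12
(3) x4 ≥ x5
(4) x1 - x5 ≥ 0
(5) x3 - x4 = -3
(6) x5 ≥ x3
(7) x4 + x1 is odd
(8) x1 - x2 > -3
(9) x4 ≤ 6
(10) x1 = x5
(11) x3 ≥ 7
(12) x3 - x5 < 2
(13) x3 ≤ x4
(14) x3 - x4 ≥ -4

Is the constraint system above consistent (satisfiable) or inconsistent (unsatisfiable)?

From constraints 6 and 11: x5 ≥ x3 and x3 ≥ 7, so x5 ≥ 7. From constraints 3 and 9: x5 ≤ x4 and x4 ≤ 6, so x5 ≤ 6. But 6 < 7, so no value of x5 works.

Unsatisfiable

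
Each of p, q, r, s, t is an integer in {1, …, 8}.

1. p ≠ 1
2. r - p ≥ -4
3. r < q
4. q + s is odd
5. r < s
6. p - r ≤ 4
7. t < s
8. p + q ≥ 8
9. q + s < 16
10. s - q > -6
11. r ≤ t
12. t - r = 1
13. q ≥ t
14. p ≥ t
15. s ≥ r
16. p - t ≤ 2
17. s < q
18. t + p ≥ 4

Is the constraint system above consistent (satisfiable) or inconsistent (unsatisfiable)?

The assignment p = 3, q = 8, r = 1, s = 5, t = 2 works:
  constraint 2 holds since r - p = -2.
  constraint 6 holds since p - r = 2.
The rest check out directly.

Satisfiable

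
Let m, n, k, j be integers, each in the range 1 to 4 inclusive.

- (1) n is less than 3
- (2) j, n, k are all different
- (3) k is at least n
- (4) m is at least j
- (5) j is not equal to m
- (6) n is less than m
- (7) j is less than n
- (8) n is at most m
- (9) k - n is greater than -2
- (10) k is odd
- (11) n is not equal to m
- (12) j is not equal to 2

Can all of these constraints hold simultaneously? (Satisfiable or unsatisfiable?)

Satisfiable

Take m = 3, n = 2, k = 3, j = 1. Then constraint 2: values 1, 2, 3 are distinct; constraint 9: k - n = 1; constraint 10: k = 3 is odd, and every other listed constraint is also met.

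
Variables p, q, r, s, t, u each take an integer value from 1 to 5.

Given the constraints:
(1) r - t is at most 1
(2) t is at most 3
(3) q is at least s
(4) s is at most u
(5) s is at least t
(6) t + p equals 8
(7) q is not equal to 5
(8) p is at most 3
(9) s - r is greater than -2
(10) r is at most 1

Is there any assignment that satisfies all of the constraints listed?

From constraint 2: t ≤ 3. From constraint 8: p ≤ 3. Hence t + p ≤ 6. But constraint 6 requires t + p = 8, and 8 > 6. Contradiction.

Unsatisfiable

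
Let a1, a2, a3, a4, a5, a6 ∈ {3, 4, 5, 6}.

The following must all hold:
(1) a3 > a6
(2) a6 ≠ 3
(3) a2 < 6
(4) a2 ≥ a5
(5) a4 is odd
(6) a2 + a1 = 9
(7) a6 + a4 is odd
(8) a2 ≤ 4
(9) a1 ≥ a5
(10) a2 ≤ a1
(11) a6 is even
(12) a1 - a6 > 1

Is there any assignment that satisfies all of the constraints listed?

Satisfiable

Setting (a1, a2, a3, a4, a5, a6) = (6, 3, 6, 3, 3, 4) satisfies everything: constraint 5: a4 = 3 is odd; constraint 6: a2 + a1 = 9; constraint 12: a1 - a6 = 2, and the others follow.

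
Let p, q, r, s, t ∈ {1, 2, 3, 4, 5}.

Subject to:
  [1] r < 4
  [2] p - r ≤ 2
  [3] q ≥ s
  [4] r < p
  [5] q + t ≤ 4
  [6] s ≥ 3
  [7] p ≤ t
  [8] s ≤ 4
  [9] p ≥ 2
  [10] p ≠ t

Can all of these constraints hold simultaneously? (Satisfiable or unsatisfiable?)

From constraints 3 and 6: q ≥ s ≥ 3. From constraints 7 and 9: t ≥ p ≥ 2. Hence q + t ≥ 5. But constraint 5 requires q + t ≤ 4, and 4 < 5. Contradiction.

Unsatisfiable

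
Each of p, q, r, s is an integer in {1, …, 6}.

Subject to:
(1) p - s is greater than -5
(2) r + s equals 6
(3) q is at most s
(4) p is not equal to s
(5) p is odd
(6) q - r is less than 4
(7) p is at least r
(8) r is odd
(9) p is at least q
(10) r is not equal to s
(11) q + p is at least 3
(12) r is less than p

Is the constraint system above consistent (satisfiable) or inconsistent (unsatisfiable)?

Take p = 3, q = 3, r = 1, s = 5. Then constraint 1: p - s = -2; constraint 2: r + s = 6; constraint 6: q - r = 2, and every other listed constraint is also met.

Satisfiable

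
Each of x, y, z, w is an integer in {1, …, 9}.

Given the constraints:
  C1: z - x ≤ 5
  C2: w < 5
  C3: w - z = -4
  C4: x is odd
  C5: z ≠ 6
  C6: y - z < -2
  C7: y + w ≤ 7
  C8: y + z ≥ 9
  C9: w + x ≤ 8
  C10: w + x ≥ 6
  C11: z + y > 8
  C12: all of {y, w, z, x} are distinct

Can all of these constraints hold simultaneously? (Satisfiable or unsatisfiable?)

Take x = 5, y = 2, z = 7, w = 3. Then constraint 1: z - x = 2; constraint 3: w - z = -4; constraint 6: y - z = -5, and every other listed constraint is also met.

Satisfiable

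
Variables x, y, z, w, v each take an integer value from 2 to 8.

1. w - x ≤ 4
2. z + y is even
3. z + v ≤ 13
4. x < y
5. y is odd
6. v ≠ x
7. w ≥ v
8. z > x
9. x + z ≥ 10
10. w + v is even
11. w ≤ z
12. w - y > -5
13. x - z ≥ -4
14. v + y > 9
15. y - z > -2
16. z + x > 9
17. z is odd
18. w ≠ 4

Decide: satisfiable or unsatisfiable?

Satisfiable

The assignment x = 4, y = 7, z = 7, w = 5, v = 3 works:
  constraint 1 holds since w - x = 1.
  constraint 3 holds since z + v = 10.
The rest check out directly.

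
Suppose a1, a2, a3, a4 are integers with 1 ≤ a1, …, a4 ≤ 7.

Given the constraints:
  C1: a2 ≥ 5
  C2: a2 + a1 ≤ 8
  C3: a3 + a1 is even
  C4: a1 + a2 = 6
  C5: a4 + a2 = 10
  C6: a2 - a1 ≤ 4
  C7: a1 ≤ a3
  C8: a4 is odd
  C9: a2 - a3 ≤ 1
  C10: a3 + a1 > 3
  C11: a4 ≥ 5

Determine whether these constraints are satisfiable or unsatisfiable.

Try a1 = 1, a2 = 5, a3 = 5, a4 = 5.
Check constraint 2: a2 + a1 = 6; constraint 4: a1 + a2 = 6. The remaining constraints are straightforward to verify.

Satisfiable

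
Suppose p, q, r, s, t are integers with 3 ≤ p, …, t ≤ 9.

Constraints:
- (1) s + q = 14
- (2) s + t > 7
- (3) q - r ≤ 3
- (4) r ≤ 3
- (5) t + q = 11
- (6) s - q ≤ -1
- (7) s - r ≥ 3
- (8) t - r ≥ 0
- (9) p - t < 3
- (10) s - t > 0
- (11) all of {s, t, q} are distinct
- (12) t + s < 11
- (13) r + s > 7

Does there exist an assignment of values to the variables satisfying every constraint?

Constraints 3, 6, and 7 give q − s ≥ 1, s − r ≥ 3, r − q ≥ -3.
Adding all 3 inequalities: the left sides telescope to 0, and the right sides sum to 1 + 3 + (-3) = 1. So 0 ≥ 1, which is false.

Unsatisfiable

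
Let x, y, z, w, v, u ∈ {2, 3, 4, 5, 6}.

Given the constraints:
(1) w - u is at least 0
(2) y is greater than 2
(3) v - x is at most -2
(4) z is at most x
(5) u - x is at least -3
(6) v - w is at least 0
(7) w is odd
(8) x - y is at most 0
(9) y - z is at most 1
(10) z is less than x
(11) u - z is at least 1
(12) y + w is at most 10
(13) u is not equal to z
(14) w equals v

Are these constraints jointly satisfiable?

Constraints 1, 3, 6, 8, 9, and 11 give y − x ≥ 0, x − v ≥ 2, v − w ≥ 0, w − u ≥ 0, u − z ≥ 1, z − y ≥ -1.
Adding all 6 inequalities: the left sides telescope to 0, and the right sides sum to 0 + 2 + 0 + 0 + 1 + (-1) = 2. So 0 ≥ 2, which is false.

Unsatisfiable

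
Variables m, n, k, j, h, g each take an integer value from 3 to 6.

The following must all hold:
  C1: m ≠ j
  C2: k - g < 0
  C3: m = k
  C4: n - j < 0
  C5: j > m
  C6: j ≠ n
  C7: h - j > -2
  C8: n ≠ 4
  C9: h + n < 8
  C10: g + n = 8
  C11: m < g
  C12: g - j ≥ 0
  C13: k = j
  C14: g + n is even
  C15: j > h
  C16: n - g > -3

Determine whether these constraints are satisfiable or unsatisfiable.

Unsatisfiable

From constraints 3 and 13, m = k = j, so m = j. But constraint 1 says m ≠ j. Contradiction.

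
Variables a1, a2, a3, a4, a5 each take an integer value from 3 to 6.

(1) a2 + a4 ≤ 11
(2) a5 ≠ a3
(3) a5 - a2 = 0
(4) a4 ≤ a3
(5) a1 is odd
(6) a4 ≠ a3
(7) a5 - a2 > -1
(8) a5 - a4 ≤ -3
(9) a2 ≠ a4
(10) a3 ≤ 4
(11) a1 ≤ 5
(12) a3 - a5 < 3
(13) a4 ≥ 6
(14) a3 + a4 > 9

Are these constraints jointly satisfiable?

From constraints 4 and 13: a3 ≥ a4 and a4 ≥ 6, so a3 ≥ 6. From constraint 10: a3 ≤ 4. But 4 < 6, so no value of a3 works.

Unsatisfiable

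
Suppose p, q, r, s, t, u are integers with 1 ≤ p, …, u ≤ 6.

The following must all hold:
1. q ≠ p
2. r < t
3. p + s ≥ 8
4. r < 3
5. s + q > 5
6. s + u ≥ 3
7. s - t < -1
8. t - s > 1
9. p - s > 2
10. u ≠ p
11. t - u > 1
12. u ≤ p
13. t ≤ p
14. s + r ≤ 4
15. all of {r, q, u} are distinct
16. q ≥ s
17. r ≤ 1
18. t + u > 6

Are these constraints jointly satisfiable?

Satisfiable

One satisfying assignment is p = 6, q = 5, r = 1, s = 3, t = 5, u = 3.
For the less obvious constraints — constraint 3: p + s = 9; constraint 5: s + q = 8; constraint 6: s + u = 6 — and the others hold by inspection.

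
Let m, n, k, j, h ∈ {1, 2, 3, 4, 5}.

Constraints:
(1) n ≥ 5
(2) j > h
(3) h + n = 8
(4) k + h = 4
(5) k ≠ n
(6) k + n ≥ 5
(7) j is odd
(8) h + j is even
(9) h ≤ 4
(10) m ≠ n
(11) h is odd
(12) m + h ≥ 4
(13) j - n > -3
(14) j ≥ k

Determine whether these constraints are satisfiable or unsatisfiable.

Try m = 1, n = 5, k = 1, j = 5, h = 3.
Check constraint 3: h + n = 8; constraint 4: k + h = 4; constraint 6: k + n = 6. The remaining constraints are straightforward to verify.

Satisfiable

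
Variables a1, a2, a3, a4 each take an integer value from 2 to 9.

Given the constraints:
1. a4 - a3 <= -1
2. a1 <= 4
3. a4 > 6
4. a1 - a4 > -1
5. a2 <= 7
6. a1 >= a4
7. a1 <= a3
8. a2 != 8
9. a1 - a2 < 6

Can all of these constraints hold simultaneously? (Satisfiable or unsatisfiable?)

Unsatisfiable

From constraint 3: a4 ≥ 7. From constraints 2 and 6: a4 ≤ a1 and a1 ≤ 4, so a4 ≤ 4. But 4 < 7, so no value of a4 works.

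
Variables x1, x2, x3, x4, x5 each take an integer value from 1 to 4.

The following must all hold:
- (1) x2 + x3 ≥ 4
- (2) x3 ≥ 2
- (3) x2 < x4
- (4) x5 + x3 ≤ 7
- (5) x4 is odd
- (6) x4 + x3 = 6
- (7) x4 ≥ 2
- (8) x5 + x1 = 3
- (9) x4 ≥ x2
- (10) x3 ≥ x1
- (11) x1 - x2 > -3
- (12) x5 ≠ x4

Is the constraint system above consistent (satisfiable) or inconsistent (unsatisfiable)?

Take x1 = 2, x2 = 2, x3 = 3, x4 = 3, x5 = 1. Then constraint 1: x2 + x3 = 5; constraint 4: x5 + x3 = 4; constraint 6: x4 + x3 = 6, and every other listed constraint is also met.

Satisfiable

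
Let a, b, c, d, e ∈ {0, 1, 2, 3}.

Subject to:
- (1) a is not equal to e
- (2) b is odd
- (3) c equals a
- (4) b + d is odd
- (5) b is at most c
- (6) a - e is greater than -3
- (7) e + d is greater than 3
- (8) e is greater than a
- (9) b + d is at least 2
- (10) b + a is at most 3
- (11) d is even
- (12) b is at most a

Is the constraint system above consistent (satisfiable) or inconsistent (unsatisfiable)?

Try a = 2, b = 1, c = 2, d = 2, e = 3.
Check constraint 6: a - e = -1; constraint 7: e + d = 5. The remaining constraints are straightforward to verify.

Satisfiable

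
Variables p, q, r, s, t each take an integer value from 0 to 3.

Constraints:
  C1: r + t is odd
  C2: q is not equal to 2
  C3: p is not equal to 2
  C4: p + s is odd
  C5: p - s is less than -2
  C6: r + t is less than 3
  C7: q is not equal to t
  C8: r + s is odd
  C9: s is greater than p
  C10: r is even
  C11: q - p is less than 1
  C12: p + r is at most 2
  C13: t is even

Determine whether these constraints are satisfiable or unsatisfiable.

Constraint 10 makes r even and constraint 13 makes t even, so r + t must be even. Constraint 1 says r + t is odd — contradiction.

Unsatisfiable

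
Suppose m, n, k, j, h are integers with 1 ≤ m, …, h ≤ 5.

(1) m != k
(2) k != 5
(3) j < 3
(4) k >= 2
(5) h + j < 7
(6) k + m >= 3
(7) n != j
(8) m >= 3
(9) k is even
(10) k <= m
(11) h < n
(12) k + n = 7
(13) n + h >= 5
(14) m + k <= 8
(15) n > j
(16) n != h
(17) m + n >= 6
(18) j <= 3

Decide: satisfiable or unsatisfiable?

Satisfiable

One satisfying assignment is m = 3, n = 5, k = 2, j = 2, h = 2.
For the less obvious constraints — constraint 5: h + j = 4; constraint 6: k + m = 5; constraint 12: k + n = 7 — and the others hold by inspection.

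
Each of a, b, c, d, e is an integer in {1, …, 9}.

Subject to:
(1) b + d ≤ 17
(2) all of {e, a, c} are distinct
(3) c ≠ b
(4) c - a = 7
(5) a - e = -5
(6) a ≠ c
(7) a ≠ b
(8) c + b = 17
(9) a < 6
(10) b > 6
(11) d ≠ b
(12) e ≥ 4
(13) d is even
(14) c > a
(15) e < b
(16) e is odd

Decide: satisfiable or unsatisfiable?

Satisfiable

The assignment a = 2, b = 8, c = 9, d = 6, e = 7 works:
  constraint 1 holds since b + d = 14.
  constraint 4 holds since c - a = 7.
The rest check out directly.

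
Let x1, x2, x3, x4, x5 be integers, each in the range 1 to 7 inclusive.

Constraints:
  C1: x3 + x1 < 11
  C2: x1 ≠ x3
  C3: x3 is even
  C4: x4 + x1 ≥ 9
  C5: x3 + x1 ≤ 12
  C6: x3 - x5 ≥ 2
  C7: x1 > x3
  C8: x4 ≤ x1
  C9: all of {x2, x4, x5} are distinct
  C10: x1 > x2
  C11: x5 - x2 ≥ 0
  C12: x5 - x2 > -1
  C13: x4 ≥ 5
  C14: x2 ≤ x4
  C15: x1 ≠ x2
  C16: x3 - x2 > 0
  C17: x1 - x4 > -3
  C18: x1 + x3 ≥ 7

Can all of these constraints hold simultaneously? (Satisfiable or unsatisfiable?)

One satisfying assignment is x1 = 5, x2 = 1, x3 = 4, x4 = 5, x5 = 2.
For the less obvious constraints — constraint 1: x3 + x1 = 9; constraint 4: x4 + x1 = 10; constraint 5: x3 + x1 = 9 — and the others hold by inspection.

Satisfiable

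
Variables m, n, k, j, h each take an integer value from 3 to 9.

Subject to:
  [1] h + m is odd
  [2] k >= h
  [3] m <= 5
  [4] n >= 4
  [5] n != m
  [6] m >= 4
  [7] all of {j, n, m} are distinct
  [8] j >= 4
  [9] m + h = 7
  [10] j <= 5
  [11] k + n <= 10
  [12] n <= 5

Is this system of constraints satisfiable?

Constraints 3, 4, 6, 8, 10, and 12 confine each of j, n, m to the 2 values {4, 5}.
Constraint 7 requires all 3 of them to be distinct, but only 2 values are available — impossible by the pigeonhole principle.

Unsatisfiable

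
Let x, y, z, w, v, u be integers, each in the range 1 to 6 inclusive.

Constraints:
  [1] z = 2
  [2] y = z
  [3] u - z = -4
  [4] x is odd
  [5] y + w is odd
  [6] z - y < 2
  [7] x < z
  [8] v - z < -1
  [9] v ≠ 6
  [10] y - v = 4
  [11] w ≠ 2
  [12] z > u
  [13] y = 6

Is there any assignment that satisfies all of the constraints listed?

Constraint 13 fixes y = 6 and constraint 1 fixes z = 2, but constraint 2 requires y = z. Since 6 ≠ 2, contradiction.

Unsatisfiable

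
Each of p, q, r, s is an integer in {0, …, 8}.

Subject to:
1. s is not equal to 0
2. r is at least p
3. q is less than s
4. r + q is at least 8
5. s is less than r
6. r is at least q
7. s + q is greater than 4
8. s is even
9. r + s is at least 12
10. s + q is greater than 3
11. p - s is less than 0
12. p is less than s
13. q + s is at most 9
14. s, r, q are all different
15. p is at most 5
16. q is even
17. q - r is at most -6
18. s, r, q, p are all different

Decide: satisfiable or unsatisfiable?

Satisfiable

Setting (p, q, r, s) = (3, 0, 8, 6) satisfies everything: constraint 4: r + q = 8; constraint 7: s + q = 6, and the others follow.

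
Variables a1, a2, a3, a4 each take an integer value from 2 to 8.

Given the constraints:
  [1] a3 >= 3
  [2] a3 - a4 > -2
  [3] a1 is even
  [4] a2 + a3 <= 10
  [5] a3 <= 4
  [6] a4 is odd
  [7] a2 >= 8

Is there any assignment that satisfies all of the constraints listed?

Unsatisfiable

From constraint 7: a2 ≥ 8. From constraint 1: a3 ≥ 3. Hence a2 + a3 ≥ 11. But constraint 4 requires a2 + a3 ≤ 10, and 10 < 11. Contradiction.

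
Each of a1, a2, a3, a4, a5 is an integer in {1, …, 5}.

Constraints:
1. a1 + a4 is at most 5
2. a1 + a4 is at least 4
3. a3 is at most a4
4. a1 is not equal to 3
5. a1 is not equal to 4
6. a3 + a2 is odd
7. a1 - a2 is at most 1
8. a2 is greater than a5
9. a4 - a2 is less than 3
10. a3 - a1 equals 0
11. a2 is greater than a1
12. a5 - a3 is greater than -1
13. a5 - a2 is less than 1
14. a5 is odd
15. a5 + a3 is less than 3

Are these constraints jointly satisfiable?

Try a1 = 1, a2 = 2, a3 = 1, a4 = 4, a5 = 1.
Check constraint 1: a1 + a4 = 5; constraint 2: a1 + a4 = 5. The remaining constraints are straightforward to verify.

Satisfiable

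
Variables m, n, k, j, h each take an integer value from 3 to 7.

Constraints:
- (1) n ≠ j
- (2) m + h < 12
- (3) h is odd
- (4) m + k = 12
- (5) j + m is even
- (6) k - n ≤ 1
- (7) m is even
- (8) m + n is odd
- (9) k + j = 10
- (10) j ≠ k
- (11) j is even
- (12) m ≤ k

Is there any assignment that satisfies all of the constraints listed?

Satisfiable

Try m = 6, n = 7, k = 6, j = 4, h = 3.
Check constraint 2: m + h = 9; constraint 4: m + k = 12. The remaining constraints are straightforward to verify.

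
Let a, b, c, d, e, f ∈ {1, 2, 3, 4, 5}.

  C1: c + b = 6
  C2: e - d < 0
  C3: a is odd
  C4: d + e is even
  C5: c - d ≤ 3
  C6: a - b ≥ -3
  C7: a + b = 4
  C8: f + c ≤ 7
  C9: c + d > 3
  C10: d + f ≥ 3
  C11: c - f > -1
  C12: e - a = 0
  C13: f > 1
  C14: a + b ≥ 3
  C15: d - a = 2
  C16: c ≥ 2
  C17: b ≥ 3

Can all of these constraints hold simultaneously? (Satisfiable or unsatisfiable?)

The assignment a = 1, b = 3, c = 3, d = 3, e = 1, f = 2 works:
  constraint 1 holds since c + b = 6.
  constraint 2 holds since e - d = -2.
  constraint 5 holds since c - d = 0.
The rest check out directly.

Satisfiable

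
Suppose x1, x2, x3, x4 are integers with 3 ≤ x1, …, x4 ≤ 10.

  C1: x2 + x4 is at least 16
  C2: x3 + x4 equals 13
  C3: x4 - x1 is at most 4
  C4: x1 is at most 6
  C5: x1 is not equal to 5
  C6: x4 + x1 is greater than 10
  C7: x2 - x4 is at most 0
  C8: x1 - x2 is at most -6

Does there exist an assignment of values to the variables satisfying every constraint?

Constraints 3, 7, and 8 give x2 − x1 ≥ 6, x1 − x4 ≥ -4, x4 − x2 ≥ 0.
Adding all 3 inequalities: the left sides telescope to 0, and the right sides sum to 6 + (-4) + 0 = 2. So 0 ≥ 2, which is false.

Unsatisfiable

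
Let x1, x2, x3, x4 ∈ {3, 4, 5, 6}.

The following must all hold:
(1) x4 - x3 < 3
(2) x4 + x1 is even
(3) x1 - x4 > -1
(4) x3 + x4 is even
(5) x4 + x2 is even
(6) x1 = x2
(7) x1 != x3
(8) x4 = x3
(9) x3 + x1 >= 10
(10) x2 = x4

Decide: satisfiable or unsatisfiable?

Unsatisfiable

From constraints 6, 8, and 10, x1 = x2 = x4 = x3, so x1 = x3. But constraint 7 says x1 ≠ x3. Contradiction.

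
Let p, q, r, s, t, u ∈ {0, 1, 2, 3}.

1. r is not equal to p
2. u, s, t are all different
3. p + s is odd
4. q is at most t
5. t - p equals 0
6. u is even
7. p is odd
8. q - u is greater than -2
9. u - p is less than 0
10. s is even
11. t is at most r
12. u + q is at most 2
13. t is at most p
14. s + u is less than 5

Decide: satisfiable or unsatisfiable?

Satisfiable

Setting (p, q, r, s, t, u) = (1, 0, 2, 2, 1, 0) satisfies everything: constraint 5: t - p = 0; constraint 8: q - u = 0, and the others follow.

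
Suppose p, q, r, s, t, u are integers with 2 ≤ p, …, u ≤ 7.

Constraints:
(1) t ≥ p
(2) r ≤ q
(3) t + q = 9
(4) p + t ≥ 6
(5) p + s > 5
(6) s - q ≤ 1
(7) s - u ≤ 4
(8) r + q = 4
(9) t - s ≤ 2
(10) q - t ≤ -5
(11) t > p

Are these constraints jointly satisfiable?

Unsatisfiable

Constraints 6, 9, and 10 give q − s ≥ -1, s − t ≥ -2, t − q ≥ 5.
Adding all 3 inequalities: the left sides telescope to 0, and the right sides sum to (-1) + (-2) + 5 = 2. So 0 ≥ 2, which is false.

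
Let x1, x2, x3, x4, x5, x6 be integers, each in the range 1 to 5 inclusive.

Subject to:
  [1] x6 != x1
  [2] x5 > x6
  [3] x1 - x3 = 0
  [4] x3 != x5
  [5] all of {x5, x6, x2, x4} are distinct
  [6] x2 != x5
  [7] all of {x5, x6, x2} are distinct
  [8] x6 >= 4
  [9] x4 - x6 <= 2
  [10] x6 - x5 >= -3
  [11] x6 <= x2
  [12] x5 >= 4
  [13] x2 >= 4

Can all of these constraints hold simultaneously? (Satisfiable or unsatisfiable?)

Unsatisfiable

Constraints 8, 12, and 13 confine each of x5, x6, x2 to the 2 values {4, 5} (the domain already gives each ≤ 5).
Constraint 7 requires all 3 of them to be distinct, but only 2 values are available — impossible by the pigeonhole principle.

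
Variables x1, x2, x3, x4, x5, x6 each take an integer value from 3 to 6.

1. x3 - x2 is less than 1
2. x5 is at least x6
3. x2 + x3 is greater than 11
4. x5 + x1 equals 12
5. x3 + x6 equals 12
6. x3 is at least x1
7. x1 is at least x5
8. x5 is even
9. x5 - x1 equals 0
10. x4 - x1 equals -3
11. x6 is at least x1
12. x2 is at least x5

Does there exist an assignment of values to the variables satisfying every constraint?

Satisfiable

Try x1 = 6, x2 = 6, x3 = 6, x4 = 3, x5 = 6, x6 = 6.
Check constraint 1: x3 - x2 = 0; constraint 3: x2 + x3 = 12; constraint 4: x5 + x1 = 12. The remaining constraints are straightforward to verify.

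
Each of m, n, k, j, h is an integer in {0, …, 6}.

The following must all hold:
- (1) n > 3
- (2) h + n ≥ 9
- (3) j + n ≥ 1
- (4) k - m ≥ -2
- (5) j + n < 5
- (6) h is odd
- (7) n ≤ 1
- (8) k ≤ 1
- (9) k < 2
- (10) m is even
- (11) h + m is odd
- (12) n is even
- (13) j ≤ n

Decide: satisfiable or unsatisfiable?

From constraint 1: n ≥ 4. From constraint 7: n ≤ 1. But 1 < 4, so no value of n works.

Unsatisfiable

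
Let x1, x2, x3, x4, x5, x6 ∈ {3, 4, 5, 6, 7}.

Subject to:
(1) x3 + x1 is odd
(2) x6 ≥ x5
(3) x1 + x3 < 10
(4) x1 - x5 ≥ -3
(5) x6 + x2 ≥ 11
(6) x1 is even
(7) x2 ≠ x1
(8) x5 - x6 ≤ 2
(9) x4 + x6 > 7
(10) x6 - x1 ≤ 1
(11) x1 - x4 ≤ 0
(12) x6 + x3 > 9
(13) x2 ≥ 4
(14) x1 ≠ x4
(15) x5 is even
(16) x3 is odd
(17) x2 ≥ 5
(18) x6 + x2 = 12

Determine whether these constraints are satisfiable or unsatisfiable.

Take x1 = 4, x2 = 7, x3 = 5, x4 = 5, x5 = 4, x6 = 5. Then constraint 3: x1 + x3 = 9; constraint 4: x1 - x5 = 0; constraint 5: x6 + x2 = 12, and every other listed constraint is also met.

Satisfiable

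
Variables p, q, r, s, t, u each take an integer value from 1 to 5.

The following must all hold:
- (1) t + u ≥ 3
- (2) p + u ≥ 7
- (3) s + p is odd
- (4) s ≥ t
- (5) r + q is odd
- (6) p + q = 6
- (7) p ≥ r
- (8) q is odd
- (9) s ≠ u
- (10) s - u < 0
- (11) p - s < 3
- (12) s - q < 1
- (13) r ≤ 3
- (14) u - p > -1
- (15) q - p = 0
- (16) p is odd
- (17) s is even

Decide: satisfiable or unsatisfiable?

Satisfiable

One satisfying assignment is p = 3, q = 3, r = 2, s = 2, t = 1, u = 5.
For the less obvious constraints — constraint 1: t + u = 6; constraint 2: p + u = 8 — and the others hold by inspection.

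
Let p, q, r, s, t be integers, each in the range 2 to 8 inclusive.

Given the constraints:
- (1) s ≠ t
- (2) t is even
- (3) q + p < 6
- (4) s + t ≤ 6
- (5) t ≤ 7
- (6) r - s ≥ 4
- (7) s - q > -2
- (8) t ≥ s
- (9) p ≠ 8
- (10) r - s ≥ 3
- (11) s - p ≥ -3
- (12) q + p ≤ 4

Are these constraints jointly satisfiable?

Setting (p, q, r, s, t) = (2, 2, 7, 2, 4) satisfies everything: constraint 3: q + p = 4; constraint 4: s + t = 6; constraint 6: r - s = 5, and the others follow.

Satisfiable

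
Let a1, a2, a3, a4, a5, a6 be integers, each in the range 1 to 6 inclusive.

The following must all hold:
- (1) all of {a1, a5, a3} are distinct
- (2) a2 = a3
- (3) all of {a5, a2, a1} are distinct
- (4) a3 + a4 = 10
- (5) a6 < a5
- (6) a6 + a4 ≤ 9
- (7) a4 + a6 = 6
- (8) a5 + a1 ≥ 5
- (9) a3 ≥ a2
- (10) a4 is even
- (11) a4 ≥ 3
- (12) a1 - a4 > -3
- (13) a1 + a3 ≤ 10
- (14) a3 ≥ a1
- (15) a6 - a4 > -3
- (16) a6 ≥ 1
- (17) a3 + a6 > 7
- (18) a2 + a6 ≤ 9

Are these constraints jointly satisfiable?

Satisfiable

Take a1 = 2, a2 = 6, a3 = 6, a4 = 4, a5 = 4, a6 = 2. Then constraint 4: a3 + a4 = 10; constraint 6: a6 + a4 = 6; constraint 7: a4 + a6 = 6, and every other listed constraint is also met.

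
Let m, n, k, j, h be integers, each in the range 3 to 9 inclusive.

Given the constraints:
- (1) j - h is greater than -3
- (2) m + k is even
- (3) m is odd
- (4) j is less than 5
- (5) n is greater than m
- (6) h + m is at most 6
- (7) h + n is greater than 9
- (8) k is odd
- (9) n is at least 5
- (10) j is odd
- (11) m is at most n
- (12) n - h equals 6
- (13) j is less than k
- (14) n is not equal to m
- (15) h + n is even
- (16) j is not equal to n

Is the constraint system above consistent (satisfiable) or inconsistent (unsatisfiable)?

One satisfying assignment is m = 3, n = 9, k = 9, j = 3, h = 3.
For the less obvious constraints — constraint 1: j - h = 0; constraint 6: h + m = 6 — and the others hold by inspection.

Satisfiable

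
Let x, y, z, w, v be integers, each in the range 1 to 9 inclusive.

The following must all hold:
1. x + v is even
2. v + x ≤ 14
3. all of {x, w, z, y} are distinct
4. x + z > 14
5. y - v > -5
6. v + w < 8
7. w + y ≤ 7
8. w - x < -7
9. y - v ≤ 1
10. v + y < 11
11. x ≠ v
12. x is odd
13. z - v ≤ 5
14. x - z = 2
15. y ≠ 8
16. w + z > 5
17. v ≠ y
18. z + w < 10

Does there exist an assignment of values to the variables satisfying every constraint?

Satisfiable

Take x = 9, y = 3, z = 7, w = 1, v = 5. Then constraint 2: v + x = 14; constraint 4: x + z = 16, and every other listed constraint is also met.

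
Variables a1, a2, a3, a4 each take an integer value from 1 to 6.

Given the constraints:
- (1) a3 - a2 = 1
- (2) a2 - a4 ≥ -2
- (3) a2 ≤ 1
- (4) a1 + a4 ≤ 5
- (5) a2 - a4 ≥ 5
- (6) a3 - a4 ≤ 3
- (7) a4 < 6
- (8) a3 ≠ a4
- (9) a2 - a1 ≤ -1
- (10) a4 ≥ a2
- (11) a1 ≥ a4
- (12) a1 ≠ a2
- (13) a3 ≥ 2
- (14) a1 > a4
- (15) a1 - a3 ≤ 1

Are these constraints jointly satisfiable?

Unsatisfiable

Constraints 5, 6, 9, and 15 give a4 − a3 ≥ -3, a3 − a1 ≥ -1, a1 − a2 ≥ 1, a2 − a4 ≥ 5.
Adding all 4 inequalities: the left sides telescope to 0, and the right sides sum to (-3) + (-1) + 1 + 5 = 2. So 0 ≥ 2, which is false.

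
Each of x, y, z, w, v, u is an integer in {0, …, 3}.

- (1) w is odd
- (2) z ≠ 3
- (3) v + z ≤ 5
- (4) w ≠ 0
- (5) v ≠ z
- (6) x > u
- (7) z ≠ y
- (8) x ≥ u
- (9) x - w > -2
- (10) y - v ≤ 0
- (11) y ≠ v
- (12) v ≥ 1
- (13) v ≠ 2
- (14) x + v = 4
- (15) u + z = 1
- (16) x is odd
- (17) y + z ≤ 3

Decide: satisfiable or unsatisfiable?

One satisfying assignment is x = 1, y = 0, z = 1, w = 1, v = 3, u = 0.
For the less obvious constraints — constraint 3: v + z = 4; constraint 9: x - w = 0; constraint 10: y - v = -3 — and the others hold by inspection.

Satisfiable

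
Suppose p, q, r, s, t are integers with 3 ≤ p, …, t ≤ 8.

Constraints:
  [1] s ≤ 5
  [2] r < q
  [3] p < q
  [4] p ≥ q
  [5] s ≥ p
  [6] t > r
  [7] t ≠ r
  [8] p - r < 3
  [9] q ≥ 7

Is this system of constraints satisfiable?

Unsatisfiable

From constraints 4 and 9: p ≥ q and q ≥ 7, so p ≥ 7. From constraints 1 and 5: p ≤ s and s ≤ 5, so p ≤ 5. But 5 < 7, so no value of p works.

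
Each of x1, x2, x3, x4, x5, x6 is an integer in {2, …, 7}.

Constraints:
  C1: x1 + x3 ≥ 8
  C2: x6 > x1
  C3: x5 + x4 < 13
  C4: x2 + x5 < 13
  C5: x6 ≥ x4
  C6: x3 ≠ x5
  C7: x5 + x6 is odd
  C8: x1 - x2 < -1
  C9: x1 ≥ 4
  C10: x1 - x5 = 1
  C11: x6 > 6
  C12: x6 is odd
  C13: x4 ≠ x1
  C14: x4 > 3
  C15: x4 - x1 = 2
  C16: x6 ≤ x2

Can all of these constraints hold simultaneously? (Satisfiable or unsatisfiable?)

Take x1 = 5, x2 = 7, x3 = 5, x4 = 7, x5 = 4, x6 = 7. Then constraint 1: x1 + x3 = 10; constraint 3: x5 + x4 = 11; constraint 4: x2 + x5 = 11, and every other listed constraint is also met.

Satisfiable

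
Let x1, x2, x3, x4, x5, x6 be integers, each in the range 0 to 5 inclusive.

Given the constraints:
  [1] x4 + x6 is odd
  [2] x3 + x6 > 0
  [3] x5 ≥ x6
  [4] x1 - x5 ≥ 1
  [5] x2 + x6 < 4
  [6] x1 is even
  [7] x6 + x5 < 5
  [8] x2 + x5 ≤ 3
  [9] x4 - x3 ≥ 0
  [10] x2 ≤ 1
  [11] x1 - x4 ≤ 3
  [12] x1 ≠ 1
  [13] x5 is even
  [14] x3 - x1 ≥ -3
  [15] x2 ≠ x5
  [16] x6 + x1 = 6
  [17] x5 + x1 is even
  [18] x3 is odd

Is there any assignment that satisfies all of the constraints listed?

Setting (x1, x2, x3, x4, x5, x6) = (4, 1, 1, 1, 2, 2) satisfies everything: constraint 2: x3 + x6 = 3; constraint 4: x1 - x5 = 2, and the others follow.

Satisfiable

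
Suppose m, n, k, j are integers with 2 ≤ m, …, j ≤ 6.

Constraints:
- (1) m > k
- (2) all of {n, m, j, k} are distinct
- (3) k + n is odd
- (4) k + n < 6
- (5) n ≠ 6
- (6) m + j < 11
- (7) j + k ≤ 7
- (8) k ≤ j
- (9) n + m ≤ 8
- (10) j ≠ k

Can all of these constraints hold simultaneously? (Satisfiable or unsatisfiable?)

Satisfiable

Setting (m, n, k, j) = (4, 3, 2, 5) satisfies everything: constraint 4: k + n = 5; constraint 6: m + j = 9, and the others follow.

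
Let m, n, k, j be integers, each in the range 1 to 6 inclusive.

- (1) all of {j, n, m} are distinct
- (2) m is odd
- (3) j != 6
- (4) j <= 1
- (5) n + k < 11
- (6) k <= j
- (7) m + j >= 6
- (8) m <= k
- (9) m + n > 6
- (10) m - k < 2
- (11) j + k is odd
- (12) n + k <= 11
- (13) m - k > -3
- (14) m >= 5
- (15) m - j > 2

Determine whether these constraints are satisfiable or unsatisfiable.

Unsatisfiable

From constraints 8 and 14: k ≥ m and m ≥ 5, so k ≥ 5. From constraints 4 and 6: k ≤ j and j ≤ 1, so k ≤ 1. But 1 < 5, so no value of k works.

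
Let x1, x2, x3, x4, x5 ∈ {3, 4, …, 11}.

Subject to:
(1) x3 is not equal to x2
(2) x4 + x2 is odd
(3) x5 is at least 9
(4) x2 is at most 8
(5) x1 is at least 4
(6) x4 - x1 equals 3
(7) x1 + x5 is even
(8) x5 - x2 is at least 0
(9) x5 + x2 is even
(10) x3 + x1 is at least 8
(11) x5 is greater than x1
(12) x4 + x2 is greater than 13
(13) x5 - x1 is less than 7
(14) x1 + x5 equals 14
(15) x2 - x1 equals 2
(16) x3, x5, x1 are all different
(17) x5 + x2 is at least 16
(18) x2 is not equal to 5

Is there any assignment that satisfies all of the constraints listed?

Setting (x1, x2, x3, x4, x5) = (5, 7, 4, 8, 9) satisfies everything: constraint 6: x4 - x1 = 3; constraint 8: x5 - x2 = 2, and the others follow.

Satisfiable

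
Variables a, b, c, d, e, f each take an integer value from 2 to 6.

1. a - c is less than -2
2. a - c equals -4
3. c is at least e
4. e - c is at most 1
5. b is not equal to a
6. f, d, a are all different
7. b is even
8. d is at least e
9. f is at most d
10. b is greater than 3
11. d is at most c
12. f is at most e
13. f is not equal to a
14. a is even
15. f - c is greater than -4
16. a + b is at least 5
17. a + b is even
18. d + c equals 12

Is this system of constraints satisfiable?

Satisfiable

Take a = 2, b = 6, c = 6, d = 6, e = 6, f = 4. Then constraint 1: a - c = -4; constraint 2: a - c = -4, and every other listed constraint is also met.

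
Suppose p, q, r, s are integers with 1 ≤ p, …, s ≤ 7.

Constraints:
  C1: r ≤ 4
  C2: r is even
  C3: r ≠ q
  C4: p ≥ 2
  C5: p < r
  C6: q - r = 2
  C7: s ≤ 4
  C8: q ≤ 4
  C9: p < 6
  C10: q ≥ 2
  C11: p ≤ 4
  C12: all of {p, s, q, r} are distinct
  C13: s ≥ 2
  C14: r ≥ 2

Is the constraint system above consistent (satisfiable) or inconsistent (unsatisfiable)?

Unsatisfiable

Constraints 1, 4, 7, 8, 10, 11, 13, and 14 confine each of p, s, q, r to the 3 values {2, …, 4}.
Constraint 12 requires all 4 of them to be distinct, but only 3 values are available — impossible by the pigeonhole principle.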